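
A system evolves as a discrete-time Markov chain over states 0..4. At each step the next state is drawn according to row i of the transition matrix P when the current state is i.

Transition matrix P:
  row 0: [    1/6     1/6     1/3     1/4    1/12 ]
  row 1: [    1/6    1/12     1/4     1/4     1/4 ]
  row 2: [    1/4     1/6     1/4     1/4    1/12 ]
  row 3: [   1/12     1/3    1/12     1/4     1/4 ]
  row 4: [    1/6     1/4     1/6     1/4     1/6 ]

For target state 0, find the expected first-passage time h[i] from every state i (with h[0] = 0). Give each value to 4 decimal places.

First-step conditioning: h[0] = 0; for i ≠ 0, h[i] = 1 + Σ_k P[i][k]·h[k].
  h[1] = 1 + 1/12·h[1] + 1/4·h[2] + 1/4·h[3] + 1/4·h[4]
  h[2] = 1 + 1/6·h[1] + 1/4·h[2] + 1/4·h[3] + 1/12·h[4]
  h[3] = 1 + 1/3·h[1] + 1/12·h[2] + 1/4·h[3] + 1/4·h[4]
  h[4] = 1 + 1/4·h[1] + 1/6·h[2] + 1/4·h[3] + 1/6·h[4]
Solving the 4×4 linear system over states ≠ 0 gives exactly h = [0, 1848/299, 1692/299, 156/23, 1860/299] (h[0] = 0 is the target).

h = [0.0000, 6.1806, 5.6589, 6.7826, 6.2207]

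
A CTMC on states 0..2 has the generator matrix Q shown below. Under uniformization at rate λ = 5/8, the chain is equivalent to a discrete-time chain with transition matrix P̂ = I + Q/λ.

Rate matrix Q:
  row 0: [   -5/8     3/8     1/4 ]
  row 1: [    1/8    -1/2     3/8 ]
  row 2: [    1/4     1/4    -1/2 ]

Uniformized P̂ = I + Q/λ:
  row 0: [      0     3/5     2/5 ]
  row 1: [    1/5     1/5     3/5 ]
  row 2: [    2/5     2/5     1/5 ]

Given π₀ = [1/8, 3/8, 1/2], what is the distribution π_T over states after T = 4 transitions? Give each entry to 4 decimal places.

t=0: π = [0.1250, 0.3750, 0.5000]
t=1: π = [0.2750, 0.3500, 0.3750]
t=2: π = [0.2200, 0.3850, 0.3950]
t=3: π = [0.2350, 0.3670, 0.3980]
t=4: π = [0.2326, 0.3736, 0.3938]

π = [0.2326, 0.3736, 0.3938]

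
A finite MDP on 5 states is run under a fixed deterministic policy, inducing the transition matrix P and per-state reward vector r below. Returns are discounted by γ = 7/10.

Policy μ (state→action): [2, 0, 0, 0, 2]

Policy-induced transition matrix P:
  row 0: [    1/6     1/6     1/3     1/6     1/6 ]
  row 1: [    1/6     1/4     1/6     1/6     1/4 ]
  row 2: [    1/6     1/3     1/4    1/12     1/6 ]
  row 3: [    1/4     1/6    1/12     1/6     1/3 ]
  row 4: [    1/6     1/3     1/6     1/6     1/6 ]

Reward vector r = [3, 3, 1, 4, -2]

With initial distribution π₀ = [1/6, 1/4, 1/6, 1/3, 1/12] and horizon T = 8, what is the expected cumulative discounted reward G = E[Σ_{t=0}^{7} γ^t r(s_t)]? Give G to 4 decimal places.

G = 6.1167

t=0: π = [0.1667, 0.2500, 0.1667, 0.3333, 0.0833], E[r] = 2.5833, γ^t·E[r] = 2.583333, running G = 2.583333
t=1: π = [0.1944, 0.2292, 0.1806, 0.1528, 0.2431], E[r] = 1.5764, γ^t·E[r] = 1.103472, running G = 3.686806
t=2: π = [0.1794, 0.2564, 0.2014, 0.1516, 0.2112], E[r] = 1.6927, γ^t·E[r] = 0.829427, running G = 4.516233
t=3: π = [0.1793, 0.2568, 0.2007, 0.1499, 0.2133], E[r] = 1.6820, γ^t·E[r] = 0.576910, running G = 5.093143
t=4: π = [0.1792, 0.2571, 0.2008, 0.1499, 0.2130], E[r] = 1.6831, γ^t·E[r] = 0.404120, running G = 5.497263
t=5: π = [0.1792, 0.2571, 0.2008, 0.1499, 0.2131], E[r] = 1.6830, γ^t·E[r] = 0.282864, running G = 5.780127
t=6: π = [0.1792, 0.2571, 0.2008, 0.1499, 0.2131], E[r] = 1.6830, γ^t·E[r] = 0.198006, running G = 5.978133
t=7: π = [0.1792, 0.2571, 0.2008, 0.1499, 0.2131], E[r] = 1.6830, γ^t·E[r] = 0.138604, running G = 6.116737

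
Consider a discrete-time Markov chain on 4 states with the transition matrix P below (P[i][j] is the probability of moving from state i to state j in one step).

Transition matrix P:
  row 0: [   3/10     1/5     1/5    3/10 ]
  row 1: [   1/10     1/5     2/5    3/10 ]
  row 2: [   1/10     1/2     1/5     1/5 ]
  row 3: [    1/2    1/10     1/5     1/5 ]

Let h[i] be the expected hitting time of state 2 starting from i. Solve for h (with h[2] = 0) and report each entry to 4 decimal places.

First-step conditioning: h[2] = 0; for i ≠ 2, h[i] = 1 + Σ_k P[i][k]·h[k].
  h[0] = 1 + 3/10·h[0] + 1/5·h[1] + 3/10·h[3]
  h[1] = 1 + 1/10·h[0] + 1/5·h[1] + 3/10·h[3]
  h[3] = 1 + 1/2·h[0] + 1/10·h[1] + 1/5·h[3]
Solving the 3×3 linear system over states ≠ 2 gives exactly h = [550/129, 440/129, 0, 560/129] (h[2] = 0 is the target).

h = [4.2636, 3.4109, 0.0000, 4.3411]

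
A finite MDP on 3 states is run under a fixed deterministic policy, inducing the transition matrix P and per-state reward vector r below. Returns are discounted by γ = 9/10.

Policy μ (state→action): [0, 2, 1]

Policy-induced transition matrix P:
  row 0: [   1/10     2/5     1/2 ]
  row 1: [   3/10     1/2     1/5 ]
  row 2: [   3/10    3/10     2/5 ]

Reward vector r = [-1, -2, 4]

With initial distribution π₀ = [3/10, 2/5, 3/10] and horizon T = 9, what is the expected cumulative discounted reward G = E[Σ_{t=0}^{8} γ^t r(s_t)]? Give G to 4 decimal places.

t=0: π = [0.3000, 0.4000, 0.3000], E[r] = 0.1000, γ^t·E[r] = 0.100000, running G = 0.100000
t=1: π = [0.2400, 0.4100, 0.3500], E[r] = 0.3400, γ^t·E[r] = 0.306000, running G = 0.406000
t=2: π = [0.2520, 0.4060, 0.3420], E[r] = 0.3040, γ^t·E[r] = 0.246240, running G = 0.652240
t=3: π = [0.2496, 0.4064, 0.3440], E[r] = 0.3136, γ^t·E[r] = 0.228614, running G = 0.880854
t=4: π = [0.2501, 0.4062, 0.3437], E[r] = 0.3122, γ^t·E[r] = 0.204808, running G = 1.085663
t=5: π = [0.2500, 0.4063, 0.3438], E[r] = 0.3125, γ^t·E[r] = 0.184554, running G = 1.270217
t=6: π = [0.2500, 0.4062, 0.3437], E[r] = 0.3125, γ^t·E[r] = 0.166068, running G = 1.436285
t=7: π = [0.2500, 0.4063, 0.3438], E[r] = 0.3125, γ^t·E[r] = 0.149469, running G = 1.585753
t=8: π = [0.2500, 0.4062, 0.3437], E[r] = 0.3125, γ^t·E[r] = 0.134521, running G = 1.720274

G = 1.7203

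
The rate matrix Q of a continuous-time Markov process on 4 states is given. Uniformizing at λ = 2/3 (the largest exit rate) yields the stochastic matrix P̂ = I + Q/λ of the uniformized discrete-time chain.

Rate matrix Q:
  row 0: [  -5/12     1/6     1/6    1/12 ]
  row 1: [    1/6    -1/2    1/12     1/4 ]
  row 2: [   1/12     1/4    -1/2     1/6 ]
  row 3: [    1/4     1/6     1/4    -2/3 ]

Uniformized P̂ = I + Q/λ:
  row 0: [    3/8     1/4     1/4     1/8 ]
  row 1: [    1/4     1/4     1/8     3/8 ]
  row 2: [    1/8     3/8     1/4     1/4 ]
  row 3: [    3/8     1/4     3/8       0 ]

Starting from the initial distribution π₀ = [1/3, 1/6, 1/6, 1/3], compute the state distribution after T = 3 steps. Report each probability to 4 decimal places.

t=0: π = [0.3333, 0.1667, 0.1667, 0.3333]
t=1: π = [0.3125, 0.2708, 0.2708, 0.1458]
t=2: π = [0.2734, 0.2839, 0.2344, 0.2083]
t=3: π = [0.2809, 0.2793, 0.2406, 0.1992]

π = [0.2809, 0.2793, 0.2406, 0.1992]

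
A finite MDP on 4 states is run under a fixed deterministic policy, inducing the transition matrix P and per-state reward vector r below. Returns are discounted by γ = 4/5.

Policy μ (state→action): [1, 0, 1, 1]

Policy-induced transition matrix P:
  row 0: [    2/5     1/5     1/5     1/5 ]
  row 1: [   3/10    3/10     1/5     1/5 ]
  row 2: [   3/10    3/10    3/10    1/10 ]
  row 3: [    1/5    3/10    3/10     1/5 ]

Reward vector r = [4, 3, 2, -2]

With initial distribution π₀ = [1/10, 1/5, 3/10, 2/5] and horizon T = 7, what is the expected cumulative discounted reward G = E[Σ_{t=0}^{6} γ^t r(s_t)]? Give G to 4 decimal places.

G = 7.2436

t=0: π = [0.1000, 0.2000, 0.3000, 0.4000], E[r] = 0.8000, γ^t·E[r] = 0.800000, running G = 0.800000
t=1: π = [0.2700, 0.2900, 0.2700, 0.1700], E[r] = 2.1500, γ^t·E[r] = 1.720000, running G = 2.520000
t=2: π = [0.3100, 0.2730, 0.2440, 0.1730], E[r] = 2.2010, γ^t·E[r] = 1.408640, running G = 3.928640
t=3: π = [0.3137, 0.2690, 0.2417, 0.1756], E[r] = 2.1940, γ^t·E[r] = 1.123328, running G = 5.051968
t=4: π = [0.3138, 0.2686, 0.2417, 0.1758], E[r] = 2.1929, γ^t·E[r] = 0.898224, running G = 5.950192
t=5: π = [0.3138, 0.2686, 0.2418, 0.1758], E[r] = 2.1929, γ^t·E[r] = 0.718572, running G = 6.668764
t=6: π = [0.3138, 0.2686, 0.2418, 0.1758], E[r] = 2.1929, γ^t·E[r] = 0.574860, running G = 7.243624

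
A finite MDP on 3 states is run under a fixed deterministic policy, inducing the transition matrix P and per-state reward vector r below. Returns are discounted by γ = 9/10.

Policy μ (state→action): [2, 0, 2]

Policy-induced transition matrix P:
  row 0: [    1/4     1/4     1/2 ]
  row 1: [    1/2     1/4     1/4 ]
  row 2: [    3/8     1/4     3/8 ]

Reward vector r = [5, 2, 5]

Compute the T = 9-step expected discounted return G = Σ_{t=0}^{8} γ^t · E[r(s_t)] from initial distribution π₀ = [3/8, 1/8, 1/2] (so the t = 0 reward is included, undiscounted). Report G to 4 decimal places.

G = 26.4096

t=0: π = [0.3750, 0.1250, 0.5000], E[r] = 4.6250, γ^t·E[r] = 4.625000, running G = 4.625000
t=1: π = [0.3438, 0.2500, 0.4063], E[r] = 4.2500, γ^t·E[r] = 3.825000, running G = 8.450000
t=2: π = [0.3633, 0.2500, 0.3867], E[r] = 4.2500, γ^t·E[r] = 3.442500, running G = 11.892500
t=3: π = [0.3608, 0.2500, 0.3892], E[r] = 4.2500, γ^t·E[r] = 3.098250, running G = 14.990750
t=4: π = [0.3611, 0.2500, 0.3889], E[r] = 4.2500, γ^t·E[r] = 2.788425, running G = 17.779175
t=5: π = [0.3611, 0.2500, 0.3889], E[r] = 4.2500, γ^t·E[r] = 2.509583, running G = 20.288758
t=6: π = [0.3611, 0.2500, 0.3889], E[r] = 4.2500, γ^t·E[r] = 2.258624, running G = 22.547382
t=7: π = [0.3611, 0.2500, 0.3889], E[r] = 4.2500, γ^t·E[r] = 2.032762, running G = 24.580144
t=8: π = [0.3611, 0.2500, 0.3889], E[r] = 4.2500, γ^t·E[r] = 1.829486, running G = 26.409629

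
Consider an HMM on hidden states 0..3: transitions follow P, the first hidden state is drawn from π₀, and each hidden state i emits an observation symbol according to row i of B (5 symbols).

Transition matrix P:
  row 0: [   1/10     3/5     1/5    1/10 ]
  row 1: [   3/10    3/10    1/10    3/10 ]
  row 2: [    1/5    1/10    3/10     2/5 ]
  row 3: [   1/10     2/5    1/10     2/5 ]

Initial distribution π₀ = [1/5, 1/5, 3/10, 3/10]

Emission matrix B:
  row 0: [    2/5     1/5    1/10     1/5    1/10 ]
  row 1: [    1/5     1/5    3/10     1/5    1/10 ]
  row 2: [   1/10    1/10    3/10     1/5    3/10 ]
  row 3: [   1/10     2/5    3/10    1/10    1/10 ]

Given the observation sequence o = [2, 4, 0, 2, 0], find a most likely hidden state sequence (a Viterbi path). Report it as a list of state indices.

t=0: δ = [2.000e-02, 6.000e-02, 9.000e-02, 9.000e-02]  (obs o_0=2)
t=1: δ = [1.800e-03, 3.600e-03, 8.100e-03, 3.600e-03]  ψ = [1, 3, 2, 2]  (obs o_1=4)
t=2: δ = [6.480e-04, 2.880e-04, 2.430e-04, 3.240e-04]  ψ = [2, 3, 2, 2]  (obs o_2=0)
t=3: δ = [8.640e-06, 1.166e-04, 3.888e-05, 3.888e-05]  ψ = [1, 0, 0, 3]  (obs o_3=2)
t=4: δ = [1.400e-05, 6.998e-06, 1.166e-06, 3.499e-06]  ψ = [1, 1, 1, 1]  (obs o_4=0)
backtrack: best end state = 0; path = [2, 2, 0, 1, 0]

path = [2, 2, 0, 1, 0]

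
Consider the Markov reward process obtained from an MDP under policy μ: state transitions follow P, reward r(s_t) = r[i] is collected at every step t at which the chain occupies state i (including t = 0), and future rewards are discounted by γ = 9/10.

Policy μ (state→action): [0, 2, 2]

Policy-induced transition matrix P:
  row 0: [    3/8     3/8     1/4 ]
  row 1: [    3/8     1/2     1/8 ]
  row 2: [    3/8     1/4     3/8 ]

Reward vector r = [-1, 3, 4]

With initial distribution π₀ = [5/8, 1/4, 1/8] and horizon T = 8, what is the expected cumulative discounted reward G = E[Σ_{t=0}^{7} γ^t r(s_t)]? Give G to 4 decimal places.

t=0: π = [0.6250, 0.2500, 0.1250], E[r] = 0.6250, γ^t·E[r] = 0.625000, running G = 0.625000
t=1: π = [0.3750, 0.3906, 0.2344], E[r] = 1.7344, γ^t·E[r] = 1.560938, running G = 2.185938
t=2: π = [0.3750, 0.3945, 0.2305], E[r] = 1.7305, γ^t·E[r] = 1.401680, running G = 3.587617
t=3: π = [0.3750, 0.3955, 0.2295], E[r] = 1.7295, γ^t·E[r] = 1.260800, running G = 4.848417
t=4: π = [0.3750, 0.3958, 0.2292], E[r] = 1.7292, γ^t·E[r] = 1.134560, running G = 5.982977
t=5: π = [0.3750, 0.3958, 0.2292], E[r] = 1.7292, γ^t·E[r] = 1.021068, running G = 7.004044
t=6: π = [0.3750, 0.3958, 0.2292], E[r] = 1.7292, γ^t·E[r] = 0.918953, running G = 7.922997
t=7: π = [0.3750, 0.3958, 0.2292], E[r] = 1.7292, γ^t·E[r] = 0.827056, running G = 8.750053

G = 8.7501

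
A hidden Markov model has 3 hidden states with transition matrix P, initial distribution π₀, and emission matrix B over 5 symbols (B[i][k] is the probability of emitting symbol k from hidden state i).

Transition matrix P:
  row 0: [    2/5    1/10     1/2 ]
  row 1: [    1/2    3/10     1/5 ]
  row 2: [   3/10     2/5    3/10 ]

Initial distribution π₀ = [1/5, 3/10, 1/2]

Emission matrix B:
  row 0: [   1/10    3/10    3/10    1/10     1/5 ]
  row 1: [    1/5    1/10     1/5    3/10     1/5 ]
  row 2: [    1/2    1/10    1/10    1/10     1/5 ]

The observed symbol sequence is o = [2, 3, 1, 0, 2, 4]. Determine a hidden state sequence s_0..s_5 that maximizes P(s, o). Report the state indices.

path = [2, 1, 0, 2, 0, 2]

t=0: δ = [6.000e-02, 6.000e-02, 5.000e-02]  (obs o_0=2)
t=1: δ = [3.000e-03, 6.000e-03, 3.000e-03]  ψ = [1, 2, 0]  (obs o_1=3)
t=2: δ = [9.000e-04, 1.800e-04, 1.500e-04]  ψ = [1, 1, 0]  (obs o_2=1)
t=3: δ = [3.600e-05, 1.800e-05, 2.250e-04]  ψ = [0, 0, 0]  (obs o_3=0)
t=4: δ = [2.025e-05, 1.800e-05, 6.750e-06]  ψ = [2, 2, 2]  (obs o_4=2)
t=5: δ = [1.800e-06, 1.080e-06, 2.025e-06]  ψ = [1, 1, 0]  (obs o_5=4)
backtrack: best end state = 2; path = [2, 1, 0, 2, 0, 2]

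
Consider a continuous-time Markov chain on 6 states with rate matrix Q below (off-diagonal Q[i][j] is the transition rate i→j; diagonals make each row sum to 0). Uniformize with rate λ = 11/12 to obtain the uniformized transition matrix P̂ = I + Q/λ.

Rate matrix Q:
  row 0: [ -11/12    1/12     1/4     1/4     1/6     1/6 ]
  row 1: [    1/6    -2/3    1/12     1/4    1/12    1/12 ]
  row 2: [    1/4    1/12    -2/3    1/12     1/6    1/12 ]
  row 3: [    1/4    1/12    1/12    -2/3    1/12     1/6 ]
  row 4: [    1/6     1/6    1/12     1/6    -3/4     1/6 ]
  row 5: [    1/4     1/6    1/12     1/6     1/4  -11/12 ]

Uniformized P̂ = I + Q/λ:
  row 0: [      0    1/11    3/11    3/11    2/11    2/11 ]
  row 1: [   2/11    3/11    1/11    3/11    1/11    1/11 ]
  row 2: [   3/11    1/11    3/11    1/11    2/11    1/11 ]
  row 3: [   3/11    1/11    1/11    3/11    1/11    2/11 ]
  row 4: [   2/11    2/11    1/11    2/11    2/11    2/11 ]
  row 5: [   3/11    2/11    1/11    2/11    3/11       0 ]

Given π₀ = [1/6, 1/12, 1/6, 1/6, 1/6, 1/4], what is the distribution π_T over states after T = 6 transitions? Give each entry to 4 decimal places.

t=0: π = [0.1667, 0.0833, 0.1667, 0.1667, 0.1667, 0.2500]
t=1: π = [0.2045, 0.1439, 0.1515, 0.2045, 0.1818, 0.1136]
t=2: π = [0.1873, 0.1439, 0.1556, 0.2183, 0.1605, 0.1343]
t=3: π = [0.1940, 0.1439, 0.1533, 0.2176, 0.1611, 0.1302]
t=4: π = [0.1921, 0.1435, 0.1540, 0.2184, 0.1608, 0.1311]
t=5: π = [0.1927, 0.1435, 0.1538, 0.2182, 0.1608, 0.1309]
t=6: π = [0.1925, 0.1435, 0.1539, 0.2182, 0.1608, 0.1310]

π = [0.1925, 0.1435, 0.1539, 0.2182, 0.1608, 0.1310]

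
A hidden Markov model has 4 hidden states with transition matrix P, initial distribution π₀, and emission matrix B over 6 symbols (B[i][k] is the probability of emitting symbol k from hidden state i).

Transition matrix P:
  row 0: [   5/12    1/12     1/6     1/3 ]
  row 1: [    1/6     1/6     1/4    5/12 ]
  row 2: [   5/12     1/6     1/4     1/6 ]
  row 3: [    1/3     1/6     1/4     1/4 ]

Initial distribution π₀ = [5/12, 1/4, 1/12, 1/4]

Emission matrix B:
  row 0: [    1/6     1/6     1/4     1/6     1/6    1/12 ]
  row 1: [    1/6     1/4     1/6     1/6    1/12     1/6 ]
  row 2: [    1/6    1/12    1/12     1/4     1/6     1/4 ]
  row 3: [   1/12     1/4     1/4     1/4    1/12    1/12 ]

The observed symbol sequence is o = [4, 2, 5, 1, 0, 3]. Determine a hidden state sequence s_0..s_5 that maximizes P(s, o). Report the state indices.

path = [0, 3, 2, 0, 0, 3]

t=0: δ = [6.944e-02, 2.083e-02, 1.389e-02, 2.083e-02]  (obs o_0=4)
t=1: δ = [7.234e-03, 9.645e-04, 9.645e-04, 5.787e-03]  ψ = [0, 0, 0, 0]  (obs o_1=2)
t=2: δ = [2.512e-04, 1.608e-04, 3.617e-04, 2.009e-04]  ψ = [0, 3, 3, 0]  (obs o_2=5)
t=3: δ = [2.512e-05, 1.507e-05, 7.535e-06, 2.093e-05]  ψ = [2, 2, 2, 0]  (obs o_3=1)
t=4: δ = [1.744e-06, 5.814e-07, 8.721e-07, 6.977e-07]  ψ = [0, 3, 3, 0]  (obs o_4=0)
t=5: δ = [1.211e-07, 2.423e-08, 7.268e-08, 1.454e-07]  ψ = [0, 0, 0, 0]  (obs o_5=3)
backtrack: best end state = 3; path = [0, 3, 2, 0, 0, 3]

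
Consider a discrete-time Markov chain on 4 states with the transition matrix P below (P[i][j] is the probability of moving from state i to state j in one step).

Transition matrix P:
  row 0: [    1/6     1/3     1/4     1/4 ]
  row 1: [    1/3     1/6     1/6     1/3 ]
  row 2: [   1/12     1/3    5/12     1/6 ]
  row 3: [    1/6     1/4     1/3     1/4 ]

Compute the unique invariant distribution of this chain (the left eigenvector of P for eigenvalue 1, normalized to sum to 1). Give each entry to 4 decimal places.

Balance equations π_j = Σ_i π_i·P[i][j]:
  π_0 = 1/6·π_0 + 1/3·π_1 + 1/12·π_2 + 1/6·π_3
  π_1 = 1/3·π_0 + 1/6·π_1 + 1/3·π_2 + 1/4·π_3
  π_2 = 1/4·π_0 + 1/6·π_1 + 5/12·π_2 + 1/3·π_3
  normalize: π_0 + π_1 + π_2 + π_3 = 1
Solving the linear system gives exactly π = [318/1705, 457/1705, 508/1705, 422/1705].

π = [0.1865, 0.2680, 0.2979, 0.2475]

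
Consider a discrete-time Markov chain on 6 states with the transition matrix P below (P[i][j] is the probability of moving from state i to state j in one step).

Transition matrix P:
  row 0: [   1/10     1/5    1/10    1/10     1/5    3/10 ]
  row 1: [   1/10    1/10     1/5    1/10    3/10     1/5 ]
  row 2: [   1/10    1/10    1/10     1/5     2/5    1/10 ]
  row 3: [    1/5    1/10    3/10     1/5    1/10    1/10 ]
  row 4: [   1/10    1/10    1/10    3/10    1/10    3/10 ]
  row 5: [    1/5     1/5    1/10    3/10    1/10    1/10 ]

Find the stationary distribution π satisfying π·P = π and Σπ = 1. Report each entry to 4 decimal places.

Balance equations π_j = Σ_i π_i·P[i][j]:
  π_0 = 1/10·π_0 + 1/10·π_1 + 1/10·π_2 + 1/5·π_3 + 1/10·π_4 + 1/5·π_5
  π_1 = 1/5·π_0 + 1/10·π_1 + 1/10·π_2 + 1/10·π_3 + 1/10·π_4 + 1/5·π_5
  π_2 = 1/10·π_0 + 1/5·π_1 + 1/10·π_2 + 3/10·π_3 + 1/10·π_4 + 1/10·π_5
  π_3 = 1/10·π_0 + 1/10·π_1 + 1/5·π_2 + 1/5·π_3 + 3/10·π_4 + 3/10·π_5
  π_4 = 1/5·π_0 + 3/10·π_1 + 2/5·π_2 + 1/10·π_3 + 1/10·π_4 + 1/10·π_5
  normalize: π_0 + π_1 + π_2 + π_3 + π_4 + π_5 = 1
Solving the linear system gives exactly π = [4771/34380, 1132/8595, 1777/11460, 7201/34380, 107/573, 681/3820].

π = [0.1388, 0.1317, 0.1551, 0.2095, 0.1867, 0.1783]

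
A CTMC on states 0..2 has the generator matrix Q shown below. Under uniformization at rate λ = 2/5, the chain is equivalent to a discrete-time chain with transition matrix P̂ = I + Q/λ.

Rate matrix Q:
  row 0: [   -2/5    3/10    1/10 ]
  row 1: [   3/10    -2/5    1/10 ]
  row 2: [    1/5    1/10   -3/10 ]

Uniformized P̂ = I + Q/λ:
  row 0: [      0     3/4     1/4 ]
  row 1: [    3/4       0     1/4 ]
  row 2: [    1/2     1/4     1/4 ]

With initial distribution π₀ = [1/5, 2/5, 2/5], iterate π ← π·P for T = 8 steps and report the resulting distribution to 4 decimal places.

t=0: π = [0.2000, 0.4000, 0.4000]
t=1: π = [0.5000, 0.2500, 0.2500]
t=2: π = [0.3125, 0.4375, 0.2500]
t=3: π = [0.4531, 0.2969, 0.2500]
t=4: π = [0.3477, 0.4023, 0.2500]
t=5: π = [0.4268, 0.3232, 0.2500]
t=6: π = [0.3674, 0.3826, 0.2500]
t=7: π = [0.4119, 0.3381, 0.2500]
t=8: π = [0.3786, 0.3714, 0.2500]

π = [0.3786, 0.3714, 0.2500]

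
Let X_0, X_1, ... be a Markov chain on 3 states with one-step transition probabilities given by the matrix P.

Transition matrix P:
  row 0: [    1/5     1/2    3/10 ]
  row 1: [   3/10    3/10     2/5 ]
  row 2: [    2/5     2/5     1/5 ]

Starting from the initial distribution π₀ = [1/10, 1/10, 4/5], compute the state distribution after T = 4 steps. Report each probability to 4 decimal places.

π = [0.3005, 0.3914, 0.3081]

t=0: π = [0.1000, 0.1000, 0.8000]
t=1: π = [0.3700, 0.4000, 0.2300]
t=2: π = [0.2860, 0.3970, 0.3170]
t=3: π = [0.3031, 0.3889, 0.3080]
t=4: π = [0.3005, 0.3914, 0.3081]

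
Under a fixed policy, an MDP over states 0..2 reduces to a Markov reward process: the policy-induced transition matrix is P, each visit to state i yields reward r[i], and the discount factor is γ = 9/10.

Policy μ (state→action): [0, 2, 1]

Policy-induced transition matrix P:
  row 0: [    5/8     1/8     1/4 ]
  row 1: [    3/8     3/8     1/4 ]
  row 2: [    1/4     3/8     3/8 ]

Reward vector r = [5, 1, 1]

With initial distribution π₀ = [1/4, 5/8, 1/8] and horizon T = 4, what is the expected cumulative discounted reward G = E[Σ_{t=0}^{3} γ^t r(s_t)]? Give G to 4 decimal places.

t=0: π = [0.2500, 0.6250, 0.1250], E[r] = 2.0000, γ^t·E[r] = 2.000000, running G = 2.000000
t=1: π = [0.4219, 0.3125, 0.2656], E[r] = 2.6875, γ^t·E[r] = 2.418750, running G = 4.418750
t=2: π = [0.4473, 0.2695, 0.2832], E[r] = 2.7891, γ^t·E[r] = 2.259141, running G = 6.677891
t=3: π = [0.4514, 0.2632, 0.2854], E[r] = 2.8057, γ^t·E[r] = 2.045329, running G = 8.723220

G = 8.7232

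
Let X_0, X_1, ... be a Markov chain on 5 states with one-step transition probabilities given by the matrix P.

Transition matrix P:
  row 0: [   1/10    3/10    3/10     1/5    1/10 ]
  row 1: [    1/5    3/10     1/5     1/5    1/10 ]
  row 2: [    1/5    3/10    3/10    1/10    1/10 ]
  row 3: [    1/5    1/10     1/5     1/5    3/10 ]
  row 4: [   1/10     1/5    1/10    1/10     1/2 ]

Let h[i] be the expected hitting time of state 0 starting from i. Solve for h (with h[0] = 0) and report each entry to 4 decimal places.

First-step conditioning: h[0] = 0; for i ≠ 0, h[i] = 1 + Σ_k P[i][k]·h[k].
  h[1] = 1 + 3/10·h[1] + 1/5·h[2] + 1/5·h[3] + 1/10·h[4]
  h[2] = 1 + 3/10·h[1] + 3/10·h[2] + 1/10·h[3] + 1/10·h[4]
  h[3] = 1 + 1/10·h[1] + 1/5·h[2] + 1/5·h[3] + 3/10·h[4]
  h[4] = 1 + 1/5·h[1] + 1/10·h[2] + 1/10·h[3] + 1/2·h[4]
Solving the 4×4 linear system over states ≠ 0 gives exactly h = [0, 556/99, 554/99, 574/99, 646/99] (h[0] = 0 is the target).

h = [0.0000, 5.6162, 5.5960, 5.7980, 6.5253]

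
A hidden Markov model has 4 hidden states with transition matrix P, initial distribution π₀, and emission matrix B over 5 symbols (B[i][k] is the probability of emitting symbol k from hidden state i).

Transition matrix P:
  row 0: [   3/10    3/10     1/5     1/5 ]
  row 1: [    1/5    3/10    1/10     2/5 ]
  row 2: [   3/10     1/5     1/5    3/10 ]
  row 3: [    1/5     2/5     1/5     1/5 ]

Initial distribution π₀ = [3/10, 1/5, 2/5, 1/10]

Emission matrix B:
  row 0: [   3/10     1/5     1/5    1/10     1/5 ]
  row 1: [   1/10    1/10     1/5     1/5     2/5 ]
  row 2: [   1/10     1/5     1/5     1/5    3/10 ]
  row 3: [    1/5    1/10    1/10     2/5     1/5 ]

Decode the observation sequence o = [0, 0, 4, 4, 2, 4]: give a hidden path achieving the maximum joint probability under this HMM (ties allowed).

t=0: δ = [9.000e-02, 2.000e-02, 4.000e-02, 2.000e-02]  (obs o_0=0)
t=1: δ = [8.100e-03, 2.700e-03, 1.800e-03, 3.600e-03]  ψ = [0, 0, 0, 0]  (obs o_1=0)
t=2: δ = [4.860e-04, 9.720e-04, 4.860e-04, 3.240e-04]  ψ = [0, 0, 0, 0]  (obs o_2=4)
t=3: δ = [3.888e-05, 1.166e-04, 2.916e-05, 7.776e-05]  ψ = [1, 1, 0, 1]  (obs o_3=4)
t=4: δ = [4.666e-06, 6.998e-06, 3.110e-06, 4.666e-06]  ψ = [1, 1, 3, 1]  (obs o_4=2)
t=5: δ = [2.799e-07, 8.398e-07, 2.799e-07, 5.599e-07]  ψ = [0, 1, 0, 1]  (obs o_5=4)
backtrack: best end state = 1; path = [0, 0, 1, 1, 1, 1]

path = [0, 0, 1, 1, 1, 1]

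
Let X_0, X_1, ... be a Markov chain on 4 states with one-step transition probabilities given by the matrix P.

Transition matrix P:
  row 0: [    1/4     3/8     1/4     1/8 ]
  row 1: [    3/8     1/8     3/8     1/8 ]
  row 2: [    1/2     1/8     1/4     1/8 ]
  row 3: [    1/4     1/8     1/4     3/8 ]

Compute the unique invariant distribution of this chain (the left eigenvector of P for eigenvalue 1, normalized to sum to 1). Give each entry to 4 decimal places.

π = [0.3455, 0.2114, 0.2764, 0.1667]

Balance equations π_j = Σ_i π_i·P[i][j]:
  π_0 = 1/4·π_0 + 3/8·π_1 + 1/2·π_2 + 1/4·π_3
  π_1 = 3/8·π_0 + 1/8·π_1 + 1/8·π_2 + 1/8·π_3
  π_2 = 1/4·π_0 + 3/8·π_1 + 1/4·π_2 + 1/4·π_3
  normalize: π_0 + π_1 + π_2 + π_3 = 1
Solving the linear system gives exactly π = [85/246, 26/123, 34/123, 1/6].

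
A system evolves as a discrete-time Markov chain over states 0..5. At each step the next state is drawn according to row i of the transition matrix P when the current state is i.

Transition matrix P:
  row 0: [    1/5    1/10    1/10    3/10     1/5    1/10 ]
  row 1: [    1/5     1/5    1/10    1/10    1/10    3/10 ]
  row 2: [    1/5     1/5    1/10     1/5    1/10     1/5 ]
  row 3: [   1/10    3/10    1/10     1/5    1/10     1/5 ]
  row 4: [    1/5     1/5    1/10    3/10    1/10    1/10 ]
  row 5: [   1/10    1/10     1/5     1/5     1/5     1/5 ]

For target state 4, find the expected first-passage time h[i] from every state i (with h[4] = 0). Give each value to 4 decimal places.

First-step conditioning: h[4] = 0; for i ≠ 4, h[i] = 1 + Σ_k P[i][k]·h[k].
  h[0] = 1 + 1/5·h[0] + 1/10·h[1] + 1/10·h[2] + 3/10·h[3] + 1/10·h[5]
  h[1] = 1 + 1/5·h[0] + 1/5·h[1] + 1/10·h[2] + 1/10·h[3] + 3/10·h[5]
  h[2] = 1 + 1/5·h[0] + 1/5·h[1] + 1/10·h[2] + 1/5·h[3] + 1/5·h[5]
  h[3] = 1 + 1/10·h[0] + 3/10·h[1] + 1/10·h[2] + 1/5·h[3] + 1/5·h[5]
  h[5] = 1 + 1/10·h[0] + 1/10·h[1] + 1/5·h[2] + 1/5·h[3] + 1/5·h[5]
Solving the 5×5 linear system over states ≠ 4 gives exactly h = [23225/3474, 12625/1737, 4250/579, 17135/2316, 0, 46405/6948] (h[4] = 0 is the target).

h = [6.6854, 7.2683, 7.3402, 7.3985, 0.0000, 6.6789]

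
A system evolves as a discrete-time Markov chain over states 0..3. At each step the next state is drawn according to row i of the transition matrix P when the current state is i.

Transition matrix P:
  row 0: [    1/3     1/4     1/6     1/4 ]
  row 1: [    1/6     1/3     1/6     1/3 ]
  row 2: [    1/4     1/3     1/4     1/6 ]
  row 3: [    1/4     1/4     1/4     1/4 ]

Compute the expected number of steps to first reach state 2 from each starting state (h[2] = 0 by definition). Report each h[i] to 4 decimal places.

First-step conditioning: h[2] = 0; for i ≠ 2, h[i] = 1 + Σ_k P[i][k]·h[k].
  h[0] = 1 + 1/3·h[0] + 1/4·h[1] + 1/4·h[3]
  h[1] = 1 + 1/6·h[0] + 1/3·h[1] + 1/3·h[3]
  h[3] = 1 + 1/4·h[0] + 1/4·h[1] + 1/4·h[3]
Solving the 3×3 linear system over states ≠ 2 gives exactly h = [132/25, 131/25, 0, 121/25] (h[2] = 0 is the target).

h = [5.2800, 5.2400, 0.0000, 4.8400]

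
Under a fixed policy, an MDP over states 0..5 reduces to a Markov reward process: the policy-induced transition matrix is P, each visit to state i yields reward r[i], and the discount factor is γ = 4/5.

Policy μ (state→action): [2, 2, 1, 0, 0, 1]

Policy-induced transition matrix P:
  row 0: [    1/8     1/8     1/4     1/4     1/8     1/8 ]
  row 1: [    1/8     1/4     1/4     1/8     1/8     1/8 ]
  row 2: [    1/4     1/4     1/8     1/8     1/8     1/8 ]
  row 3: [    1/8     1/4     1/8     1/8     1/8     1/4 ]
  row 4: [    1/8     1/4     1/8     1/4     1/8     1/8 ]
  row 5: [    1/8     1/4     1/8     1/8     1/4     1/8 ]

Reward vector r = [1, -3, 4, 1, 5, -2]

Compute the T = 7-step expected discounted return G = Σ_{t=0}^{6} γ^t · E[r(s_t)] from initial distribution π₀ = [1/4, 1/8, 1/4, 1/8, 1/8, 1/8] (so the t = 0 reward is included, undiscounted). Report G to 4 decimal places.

t=0: π = [0.2500, 0.1250, 0.2500, 0.1250, 0.1250, 0.1250], E[r] = 1.3750, γ^t·E[r] = 1.375000, running G = 1.375000
t=1: π = [0.1563, 0.2188, 0.1719, 0.1719, 0.1406, 0.1406], E[r] = 0.7813, γ^t·E[r] = 0.625000, running G = 2.000000
t=2: π = [0.1465, 0.2305, 0.1719, 0.1621, 0.1426, 0.1465], E[r] = 0.7246, γ^t·E[r] = 0.463750, running G = 2.463750
t=3: π = [0.1465, 0.2317, 0.1721, 0.1611, 0.1433, 0.1453], E[r] = 0.7271, γ^t·E[r] = 0.372250, running G = 2.836000
t=4: π = [0.1465, 0.2317, 0.1723, 0.1612, 0.1432, 0.1451], E[r] = 0.7273, γ^t·E[r] = 0.297888, running G = 3.133888
t=5: π = [0.1465, 0.2317, 0.1723, 0.1612, 0.1431, 0.1452], E[r] = 0.7272, γ^t·E[r] = 0.238288, running G = 3.372175
t=6: π = [0.1465, 0.2317, 0.1723, 0.1612, 0.1431, 0.1452], E[r] = 0.7272, γ^t·E[r] = 0.190637, running G = 3.562812

G = 3.5628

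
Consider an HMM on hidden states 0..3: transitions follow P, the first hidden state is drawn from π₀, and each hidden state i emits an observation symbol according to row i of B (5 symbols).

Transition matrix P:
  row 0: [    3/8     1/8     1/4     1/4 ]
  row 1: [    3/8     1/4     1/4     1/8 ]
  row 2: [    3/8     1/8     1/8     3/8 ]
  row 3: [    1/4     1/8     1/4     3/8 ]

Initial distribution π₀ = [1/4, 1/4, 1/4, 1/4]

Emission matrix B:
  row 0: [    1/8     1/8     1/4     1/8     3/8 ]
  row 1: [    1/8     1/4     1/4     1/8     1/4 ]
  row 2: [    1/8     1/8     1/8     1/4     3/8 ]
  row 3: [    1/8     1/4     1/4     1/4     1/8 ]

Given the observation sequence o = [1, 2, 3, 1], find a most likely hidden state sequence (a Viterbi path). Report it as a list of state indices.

path = [3, 3, 3, 3]

t=0: δ = [3.125e-02, 6.250e-02, 3.125e-02, 6.250e-02]  (obs o_0=1)
t=1: δ = [5.859e-03, 3.906e-03, 1.953e-03, 5.859e-03]  ψ = [1, 1, 1, 3]  (obs o_1=2)
t=2: δ = [2.747e-04, 1.221e-04, 3.662e-04, 5.493e-04]  ψ = [0, 1, 0, 3]  (obs o_2=3)
t=3: δ = [1.717e-05, 1.717e-05, 1.717e-05, 5.150e-05]  ψ = [2, 3, 3, 3]  (obs o_3=1)
backtrack: best end state = 3; path = [3, 3, 3, 3]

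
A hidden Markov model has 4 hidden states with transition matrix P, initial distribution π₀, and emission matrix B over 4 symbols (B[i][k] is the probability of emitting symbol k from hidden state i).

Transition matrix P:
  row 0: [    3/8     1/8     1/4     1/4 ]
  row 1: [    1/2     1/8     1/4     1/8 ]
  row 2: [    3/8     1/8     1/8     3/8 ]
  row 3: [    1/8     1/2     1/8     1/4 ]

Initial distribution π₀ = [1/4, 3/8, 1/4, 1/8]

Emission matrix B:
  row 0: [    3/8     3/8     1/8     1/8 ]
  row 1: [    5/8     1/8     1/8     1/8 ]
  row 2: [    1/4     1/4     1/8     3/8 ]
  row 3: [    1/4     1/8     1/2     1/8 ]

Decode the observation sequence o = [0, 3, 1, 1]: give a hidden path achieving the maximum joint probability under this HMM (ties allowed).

path = [1, 2, 0, 0]

t=0: δ = [9.375e-02, 2.344e-01, 6.250e-02, 3.125e-02]  (obs o_0=0)
t=1: δ = [1.465e-02, 3.662e-03, 2.197e-02, 3.662e-03]  ψ = [1, 1, 1, 1]  (obs o_1=3)
t=2: δ = [3.090e-03, 3.433e-04, 9.155e-04, 1.030e-03]  ψ = [2, 2, 0, 2]  (obs o_2=1)
t=3: δ = [4.345e-04, 6.437e-05, 1.931e-04, 9.656e-05]  ψ = [0, 3, 0, 0]  (obs o_3=1)
backtrack: best end state = 0; path = [1, 2, 0, 0]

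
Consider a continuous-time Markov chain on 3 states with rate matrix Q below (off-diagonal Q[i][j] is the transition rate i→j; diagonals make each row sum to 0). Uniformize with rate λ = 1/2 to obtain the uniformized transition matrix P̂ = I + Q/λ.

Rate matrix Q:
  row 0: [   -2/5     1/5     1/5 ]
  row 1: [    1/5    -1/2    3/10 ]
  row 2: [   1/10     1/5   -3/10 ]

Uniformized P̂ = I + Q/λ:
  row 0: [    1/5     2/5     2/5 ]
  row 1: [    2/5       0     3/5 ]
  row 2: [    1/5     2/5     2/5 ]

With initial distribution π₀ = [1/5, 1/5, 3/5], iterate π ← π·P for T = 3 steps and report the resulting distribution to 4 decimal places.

t=0: π = [0.2000, 0.2000, 0.6000]
t=1: π = [0.2400, 0.3200, 0.4400]
t=2: π = [0.2640, 0.2720, 0.4640]
t=3: π = [0.2544, 0.2912, 0.4544]

π = [0.2544, 0.2912, 0.4544]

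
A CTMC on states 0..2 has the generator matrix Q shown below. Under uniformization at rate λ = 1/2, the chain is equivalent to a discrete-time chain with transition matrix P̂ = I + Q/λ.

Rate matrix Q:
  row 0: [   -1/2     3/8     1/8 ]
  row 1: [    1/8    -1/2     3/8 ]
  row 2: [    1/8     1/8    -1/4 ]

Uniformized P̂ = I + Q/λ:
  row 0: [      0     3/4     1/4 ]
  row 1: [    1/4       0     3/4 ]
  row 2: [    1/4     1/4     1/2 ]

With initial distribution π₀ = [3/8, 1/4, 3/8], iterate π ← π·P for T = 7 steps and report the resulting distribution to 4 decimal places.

π = [0.2000, 0.2802, 0.5199]

t=0: π = [0.3750, 0.2500, 0.3750]
t=1: π = [0.1563, 0.3750, 0.4688]
t=2: π = [0.2109, 0.2344, 0.5547]
t=3: π = [0.1973, 0.2969, 0.5059]
t=4: π = [0.2007, 0.2744, 0.5249]
t=5: π = [0.1998, 0.2817, 0.5184]
t=6: π = [0.2000, 0.2795, 0.5205]
t=7: π = [0.2000, 0.2802, 0.5199]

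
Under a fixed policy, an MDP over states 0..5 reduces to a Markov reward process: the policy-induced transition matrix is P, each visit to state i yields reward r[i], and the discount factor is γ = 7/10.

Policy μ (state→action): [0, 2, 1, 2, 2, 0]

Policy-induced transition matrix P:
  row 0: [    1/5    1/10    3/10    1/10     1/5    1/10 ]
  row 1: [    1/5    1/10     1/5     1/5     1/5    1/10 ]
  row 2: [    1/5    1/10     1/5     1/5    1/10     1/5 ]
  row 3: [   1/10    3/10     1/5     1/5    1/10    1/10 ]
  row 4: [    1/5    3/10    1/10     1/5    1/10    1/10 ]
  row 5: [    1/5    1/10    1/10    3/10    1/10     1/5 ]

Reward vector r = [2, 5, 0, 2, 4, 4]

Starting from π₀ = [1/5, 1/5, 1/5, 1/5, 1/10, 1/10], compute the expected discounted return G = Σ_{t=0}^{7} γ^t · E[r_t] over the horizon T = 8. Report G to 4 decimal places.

G = 8.2522

t=0: π = [0.2000, 0.2000, 0.2000, 0.2000, 0.1000, 0.1000], E[r] = 2.6000, γ^t·E[r] = 2.600000, running G = 2.600000
t=1: π = [0.1800, 0.1600, 0.2000, 0.1900, 0.1400, 0.1300], E[r] = 2.6200, γ^t·E[r] = 1.834000, running G = 4.434000
t=2: π = [0.1810, 0.1660, 0.1910, 0.1950, 0.1340, 0.1330], E[r] = 2.6500, γ^t·E[r] = 1.298500, running G = 5.732500
t=3: π = [0.1805, 0.1658, 0.1914, 0.1952, 0.1347, 0.1324], E[r] = 2.6488, γ^t·E[r] = 0.908538, running G = 6.641038
t=4: π = [0.1805, 0.1660, 0.1913, 0.1952, 0.1346, 0.1324], E[r] = 2.6493, γ^t·E[r] = 0.636092, running G = 7.277131
t=5: π = [0.1805, 0.1660, 0.1913, 0.1952, 0.1346, 0.1324], E[r] = 2.6492, γ^t·E[r] = 0.445257, running G = 7.722387
t=6: π = [0.1805, 0.1660, 0.1913, 0.1952, 0.1346, 0.1324], E[r] = 2.6492, γ^t·E[r] = 0.311681, running G = 8.034068
t=7: π = [0.1805, 0.1660, 0.1913, 0.1952, 0.1346, 0.1324], E[r] = 2.6492, γ^t·E[r] = 0.218176, running G = 8.252244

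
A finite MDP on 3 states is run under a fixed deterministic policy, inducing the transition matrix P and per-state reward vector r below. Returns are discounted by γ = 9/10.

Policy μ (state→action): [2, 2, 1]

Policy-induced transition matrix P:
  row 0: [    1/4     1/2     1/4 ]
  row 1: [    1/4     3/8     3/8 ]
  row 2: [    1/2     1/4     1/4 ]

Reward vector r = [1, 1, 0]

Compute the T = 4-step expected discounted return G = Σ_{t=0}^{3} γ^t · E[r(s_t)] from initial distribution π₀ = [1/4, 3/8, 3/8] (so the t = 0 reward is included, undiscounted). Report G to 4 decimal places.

t=0: π = [0.2500, 0.3750, 0.3750], E[r] = 0.6250, γ^t·E[r] = 0.625000, running G = 0.625000
t=1: π = [0.3438, 0.3594, 0.2969], E[r] = 0.7031, γ^t·E[r] = 0.632813, running G = 1.257813
t=2: π = [0.3242, 0.3809, 0.2949], E[r] = 0.7051, γ^t·E[r] = 0.571113, running G = 1.828926
t=3: π = [0.3237, 0.3787, 0.2976], E[r] = 0.7024, γ^t·E[r] = 0.512044, running G = 2.340970

G = 2.3410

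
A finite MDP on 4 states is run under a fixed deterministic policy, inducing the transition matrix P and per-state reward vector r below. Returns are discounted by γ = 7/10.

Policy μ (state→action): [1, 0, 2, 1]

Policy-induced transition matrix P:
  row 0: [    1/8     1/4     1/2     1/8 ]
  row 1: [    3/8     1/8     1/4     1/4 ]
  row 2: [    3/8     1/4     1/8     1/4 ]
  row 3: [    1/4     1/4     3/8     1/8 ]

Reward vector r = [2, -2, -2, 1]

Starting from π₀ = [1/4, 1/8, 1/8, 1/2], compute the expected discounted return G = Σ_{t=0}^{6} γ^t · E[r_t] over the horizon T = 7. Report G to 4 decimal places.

t=0: π = [0.2500, 0.1250, 0.1250, 0.5000], E[r] = 0.5000, γ^t·E[r] = 0.500000, running G = 0.500000
t=1: π = [0.2500, 0.2344, 0.3594, 0.1563], E[r] = -0.5313, γ^t·E[r] = -0.371875, running G = 0.128125
t=2: π = [0.2930, 0.2207, 0.2871, 0.1992], E[r] = -0.2305, γ^t·E[r] = -0.112930, running G = 0.015195
t=3: π = [0.2769, 0.2224, 0.3123, 0.1885], E[r] = -0.3271, γ^t·E[r] = -0.112212, running G = -0.097017
t=4: π = [0.2822, 0.2222, 0.3037, 0.1918], E[r] = -0.2956, γ^t·E[r] = -0.070972, running G = -0.167989
t=5: π = [0.2805, 0.2222, 0.3066, 0.1907], E[r] = -0.3059, γ^t·E[r] = -0.051415, running G = -0.219404
t=6: π = [0.2810, 0.2222, 0.3056, 0.1911], E[r] = -0.3025, γ^t·E[r] = -0.035593, running G = -0.254997

G = -0.2550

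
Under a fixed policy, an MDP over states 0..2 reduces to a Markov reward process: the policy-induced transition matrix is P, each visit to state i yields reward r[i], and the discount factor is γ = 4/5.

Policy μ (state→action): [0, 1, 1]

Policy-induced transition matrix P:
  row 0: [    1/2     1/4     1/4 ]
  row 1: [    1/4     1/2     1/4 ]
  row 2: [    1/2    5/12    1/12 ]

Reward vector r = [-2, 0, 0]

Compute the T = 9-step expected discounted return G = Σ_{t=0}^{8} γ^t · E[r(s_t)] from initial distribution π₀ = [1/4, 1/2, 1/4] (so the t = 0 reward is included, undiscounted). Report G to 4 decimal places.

t=0: π = [0.2500, 0.5000, 0.2500], E[r] = -0.5000, γ^t·E[r] = -0.500000, running G = -0.500000
t=1: π = [0.3750, 0.4167, 0.2083], E[r] = -0.7500, γ^t·E[r] = -0.600000, running G = -1.100000
t=2: π = [0.3958, 0.3889, 0.2153], E[r] = -0.7917, γ^t·E[r] = -0.506667, running G = -1.606667
t=3: π = [0.4028, 0.3831, 0.2141], E[r] = -0.8056, γ^t·E[r] = -0.412444, running G = -2.019111
t=4: π = [0.4042, 0.3815, 0.2143], E[r] = -0.8084, γ^t·E[r] = -0.331141, running G = -2.350252
t=5: π = [0.4046, 0.3811, 0.2143], E[r] = -0.8093, γ^t·E[r] = -0.265181, running G = -2.615433
t=6: π = [0.4047, 0.3810, 0.2143], E[r] = -0.8095, γ^t·E[r] = -0.212195, running G = -2.827628
t=7: π = [0.4048, 0.3810, 0.2143], E[r] = -0.8095, γ^t·E[r] = -0.169766, running G = -2.997394
t=8: π = [0.4048, 0.3810, 0.2143], E[r] = -0.8095, γ^t·E[r] = -0.135815, running G = -3.133209

G = -3.1332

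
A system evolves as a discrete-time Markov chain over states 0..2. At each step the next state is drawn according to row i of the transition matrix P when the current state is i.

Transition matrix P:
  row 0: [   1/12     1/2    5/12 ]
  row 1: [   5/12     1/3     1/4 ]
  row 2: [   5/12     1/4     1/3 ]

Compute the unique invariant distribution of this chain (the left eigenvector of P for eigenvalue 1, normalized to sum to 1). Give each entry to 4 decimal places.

Balance equations π_j = Σ_i π_i·P[i][j]:
  π_0 = 1/12·π_0 + 5/12·π_1 + 5/12·π_2
  π_1 = 1/2·π_0 + 1/3·π_1 + 1/4·π_2
  normalize: π_0 + π_1 + π_2 = 1
Solving the linear system gives exactly π = [5/16, 63/176, 29/88].

π = [0.3125, 0.3580, 0.3295]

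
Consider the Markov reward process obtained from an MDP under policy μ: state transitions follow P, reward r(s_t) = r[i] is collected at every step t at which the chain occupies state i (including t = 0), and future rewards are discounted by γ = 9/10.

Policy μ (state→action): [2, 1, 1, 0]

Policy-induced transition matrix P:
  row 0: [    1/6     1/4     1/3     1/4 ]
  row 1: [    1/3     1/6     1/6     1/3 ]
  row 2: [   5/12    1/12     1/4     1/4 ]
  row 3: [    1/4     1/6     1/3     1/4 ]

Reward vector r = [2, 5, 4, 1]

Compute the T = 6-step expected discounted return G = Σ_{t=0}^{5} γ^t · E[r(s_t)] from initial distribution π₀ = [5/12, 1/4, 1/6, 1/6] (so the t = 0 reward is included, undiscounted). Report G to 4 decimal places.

G = 13.2739

t=0: π = [0.4167, 0.2500, 0.1667, 0.1667], E[r] = 2.9167, γ^t·E[r] = 2.916667, running G = 2.916667
t=1: π = [0.2639, 0.1875, 0.2778, 0.2708], E[r] = 2.8472, γ^t·E[r] = 2.562500, running G = 5.479167
t=2: π = [0.2899, 0.1655, 0.2789, 0.2656], E[r] = 2.7888, γ^t·E[r] = 2.258906, running G = 7.738073
t=3: π = [0.2861, 0.1676, 0.2825, 0.2638], E[r] = 2.8040, γ^t·E[r] = 2.044090, running G = 9.782163
t=4: π = [0.2872, 0.1670, 0.2819, 0.2640], E[r] = 2.8007, γ^t·E[r] = 1.837513, running G = 11.619676
t=5: π = [0.2870, 0.1671, 0.2820, 0.2639], E[r] = 2.8015, γ^t·E[r] = 1.654232, running G = 13.273908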